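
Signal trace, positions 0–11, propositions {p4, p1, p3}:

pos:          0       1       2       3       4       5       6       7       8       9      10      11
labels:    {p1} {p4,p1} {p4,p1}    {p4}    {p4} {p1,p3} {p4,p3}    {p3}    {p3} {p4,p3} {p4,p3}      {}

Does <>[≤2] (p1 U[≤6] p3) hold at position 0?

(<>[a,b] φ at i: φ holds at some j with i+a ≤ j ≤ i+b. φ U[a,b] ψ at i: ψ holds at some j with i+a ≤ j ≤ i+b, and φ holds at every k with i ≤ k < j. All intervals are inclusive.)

Check (p1 U[≤6] p3) at each j in [0,2]:
  j=0: fails
  j=1: fails
  j=2: fails
No position in the window satisfies it → formula fails.

Does not hold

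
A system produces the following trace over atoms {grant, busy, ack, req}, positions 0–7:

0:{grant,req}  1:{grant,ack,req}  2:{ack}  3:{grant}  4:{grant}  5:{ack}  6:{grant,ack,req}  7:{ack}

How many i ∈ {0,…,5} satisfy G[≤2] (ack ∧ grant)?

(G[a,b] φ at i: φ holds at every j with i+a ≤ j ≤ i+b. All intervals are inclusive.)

Evaluate at each i in [0,5]:
  i=0: ✗ (fails at j=0)
  i=1: ✗ (fails at j=2)
  i=2: ✗ (fails at j=2)
  i=3: ✗ (fails at j=3)
  i=4: ✗ (fails at j=4)
  i=5: ✗ (fails at j=5)
Positions where it holds: {} → 0.

0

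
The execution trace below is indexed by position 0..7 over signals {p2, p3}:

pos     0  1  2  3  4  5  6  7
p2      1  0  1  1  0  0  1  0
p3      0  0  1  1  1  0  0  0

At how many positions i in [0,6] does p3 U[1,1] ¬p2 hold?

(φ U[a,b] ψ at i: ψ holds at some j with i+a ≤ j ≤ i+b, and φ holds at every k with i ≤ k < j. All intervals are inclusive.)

2

Evaluate at each i in [0,6]:
  i=0: ✗ (lhs fails at k=0 before rhs at j=1)
  i=1: ✗ (no rhs in [2,2])
  i=2: ✗ (no rhs in [3,3])
  i=3: ✓ (rhs at j=4; lhs holds on [3,3])
  i=4: ✓ (rhs at j=5; lhs holds on [4,4])
  i=5: ✗ (no rhs in [6,6])
  i=6: ✗ (lhs fails at k=6 before rhs at j=7)
Positions where it holds: {3, 4} → 2.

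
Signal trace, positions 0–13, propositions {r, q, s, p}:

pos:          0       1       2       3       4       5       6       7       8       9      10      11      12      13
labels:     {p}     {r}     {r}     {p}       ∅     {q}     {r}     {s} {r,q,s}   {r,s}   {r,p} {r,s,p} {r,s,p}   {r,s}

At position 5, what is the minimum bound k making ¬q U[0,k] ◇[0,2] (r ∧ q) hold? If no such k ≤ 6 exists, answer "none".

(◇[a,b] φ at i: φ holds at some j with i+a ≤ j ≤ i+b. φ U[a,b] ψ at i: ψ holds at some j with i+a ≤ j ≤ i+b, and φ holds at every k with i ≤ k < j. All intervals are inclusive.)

Need earliest j ≥ 5 with ◇[0,2] (r ∧ q), and ¬q at every k in [5,j-1].
  j=5: rhs fails.
  j=6: rhs holds but lhs fails at k=5.
  j=7: rhs holds but lhs fails at k=5.
  j=8: rhs holds but lhs fails at k=5.
  j=9: rhs fails.
  j=10: rhs fails.
  j=11: rhs fails.
No witness within the range → none.

none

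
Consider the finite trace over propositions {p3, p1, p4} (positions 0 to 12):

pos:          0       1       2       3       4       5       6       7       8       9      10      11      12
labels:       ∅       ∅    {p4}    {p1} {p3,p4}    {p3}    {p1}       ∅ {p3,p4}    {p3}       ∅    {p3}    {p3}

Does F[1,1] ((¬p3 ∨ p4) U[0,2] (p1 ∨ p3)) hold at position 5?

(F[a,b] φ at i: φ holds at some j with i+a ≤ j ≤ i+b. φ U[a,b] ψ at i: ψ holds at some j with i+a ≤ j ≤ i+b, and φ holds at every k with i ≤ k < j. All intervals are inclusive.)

True

Check ((¬p3 ∨ p4) U[0,2] (p1 ∨ p3)) at each j in [6,6]:
  j=6: holds
Found at j=6 → formula holds.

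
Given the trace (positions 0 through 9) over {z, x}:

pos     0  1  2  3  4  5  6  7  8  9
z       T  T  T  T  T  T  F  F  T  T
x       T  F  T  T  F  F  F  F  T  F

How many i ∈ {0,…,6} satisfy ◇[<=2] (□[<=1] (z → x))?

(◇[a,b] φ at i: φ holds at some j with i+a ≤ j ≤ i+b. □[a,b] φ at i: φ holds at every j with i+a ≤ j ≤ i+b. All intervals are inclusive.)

6

Evaluate at each i in [0,6]:
  i=0: ✓ (witness j=2)
  i=1: ✓ (witness j=2)
  i=2: ✓ (witness j=2)
  i=3: ✗ (none in [3,5])
  i=4: ✓ (witness j=6)
  i=5: ✓ (witness j=6)
  i=6: ✓ (witness j=6)
Positions where it holds: {0, 1, 2, 4, 5, 6} → 6.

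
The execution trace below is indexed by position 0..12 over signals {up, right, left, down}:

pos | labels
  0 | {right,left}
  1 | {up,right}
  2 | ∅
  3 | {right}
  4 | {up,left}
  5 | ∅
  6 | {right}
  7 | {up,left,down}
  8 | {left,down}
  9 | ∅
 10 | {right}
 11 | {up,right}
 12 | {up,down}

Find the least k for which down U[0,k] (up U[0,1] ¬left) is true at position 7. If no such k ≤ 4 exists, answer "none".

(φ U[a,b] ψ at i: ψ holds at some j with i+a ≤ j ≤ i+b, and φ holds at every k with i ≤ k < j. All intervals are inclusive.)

Need earliest j ≥ 7 with (up U[0,1] ¬left), and down at every k in [7,j-1].
  j=7: rhs fails.
  j=8: rhs fails.
  j=9: rhs holds; lhs holds on [7,8]. k = 2.

2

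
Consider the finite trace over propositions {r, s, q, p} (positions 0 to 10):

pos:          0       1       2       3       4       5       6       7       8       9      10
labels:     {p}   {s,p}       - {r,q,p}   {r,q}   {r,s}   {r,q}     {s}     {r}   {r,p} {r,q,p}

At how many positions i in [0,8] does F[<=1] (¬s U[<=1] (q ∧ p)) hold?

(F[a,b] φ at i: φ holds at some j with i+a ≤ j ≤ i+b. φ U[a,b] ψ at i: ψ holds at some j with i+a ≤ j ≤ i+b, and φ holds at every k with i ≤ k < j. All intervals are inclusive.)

Evaluate at each i in [0,8]:
  i=0: ✗ (none in [0,1])
  i=1: ✓ (witness j=2)
  i=2: ✓ (witness j=2)
  i=3: ✓ (witness j=3)
  i=4: ✗ (none in [4,5])
  i=5: ✗ (none in [5,6])
  i=6: ✗ (none in [6,7])
  i=7: ✗ (none in [7,8])
  i=8: ✓ (witness j=9)
Positions where it holds: {1, 2, 3, 8} → 4.

4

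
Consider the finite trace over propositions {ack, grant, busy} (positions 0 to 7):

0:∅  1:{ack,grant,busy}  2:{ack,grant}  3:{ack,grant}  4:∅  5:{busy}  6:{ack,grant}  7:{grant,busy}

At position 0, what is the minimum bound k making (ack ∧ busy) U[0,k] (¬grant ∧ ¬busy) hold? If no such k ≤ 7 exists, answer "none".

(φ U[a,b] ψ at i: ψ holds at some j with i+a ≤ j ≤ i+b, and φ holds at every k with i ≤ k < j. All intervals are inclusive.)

Need earliest j ≥ 0 with (¬grant ∧ ¬busy), and (ack ∧ busy) at every k in [0,j-1].
  j=0: rhs holds (empty prefix). k = 0.

0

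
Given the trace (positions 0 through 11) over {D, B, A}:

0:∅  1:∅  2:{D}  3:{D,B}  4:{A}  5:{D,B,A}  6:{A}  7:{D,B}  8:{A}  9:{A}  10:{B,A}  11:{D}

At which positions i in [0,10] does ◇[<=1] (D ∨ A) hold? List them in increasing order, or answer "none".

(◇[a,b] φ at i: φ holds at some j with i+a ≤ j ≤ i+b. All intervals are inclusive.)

1, 2, 3, 4, 5, 6, 7, 8, 9, 10

Evaluate at each i in [0,10]:
  i=0: ✗ (none in [0,1])
  i=1: ✓ (witness j=2)
  i=2: ✓ (witness j=2)
  i=3: ✓ (witness j=3)
  i=4: ✓ (witness j=4)
  i=5: ✓ (witness j=5)
  i=6: ✓ (witness j=6)
  i=7: ✓ (witness j=7)
  i=8: ✓ (witness j=8)
  i=9: ✓ (witness j=9)
  i=10: ✓ (witness j=10)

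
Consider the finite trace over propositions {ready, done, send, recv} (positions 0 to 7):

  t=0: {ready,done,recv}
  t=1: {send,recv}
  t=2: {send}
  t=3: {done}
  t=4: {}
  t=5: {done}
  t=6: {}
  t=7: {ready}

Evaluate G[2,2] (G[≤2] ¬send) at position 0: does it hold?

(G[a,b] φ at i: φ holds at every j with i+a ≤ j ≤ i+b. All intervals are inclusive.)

Check G[≤2] ¬send at every j in [2,2]:
  j=2: fails at 2
Fails at j=2 → formula fails.

No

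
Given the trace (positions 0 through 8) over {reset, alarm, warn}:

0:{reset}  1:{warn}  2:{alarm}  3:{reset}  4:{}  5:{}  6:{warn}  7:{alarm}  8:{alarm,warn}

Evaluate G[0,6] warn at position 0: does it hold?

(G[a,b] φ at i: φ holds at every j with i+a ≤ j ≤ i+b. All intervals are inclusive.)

Check warn at every j in [0,6]:
  j=0: false
  j=1: true
  j=2: false
  j=3: false
  j=4: false
  j=5: false
  j=6: true
Fails at j=0 → formula fails.

No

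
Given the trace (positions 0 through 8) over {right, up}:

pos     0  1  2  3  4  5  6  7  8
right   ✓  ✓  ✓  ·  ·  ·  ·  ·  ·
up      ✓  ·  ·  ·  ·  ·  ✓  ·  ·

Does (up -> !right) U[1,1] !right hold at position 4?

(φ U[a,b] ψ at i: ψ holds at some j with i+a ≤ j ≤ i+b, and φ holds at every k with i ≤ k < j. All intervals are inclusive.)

Need some j in [5,5] with !right, and (up -> !right) at every k in [4,j-1].
  j=5: !right holds; (up -> !right) holds at every k in [4,4] → satisfied.

Holds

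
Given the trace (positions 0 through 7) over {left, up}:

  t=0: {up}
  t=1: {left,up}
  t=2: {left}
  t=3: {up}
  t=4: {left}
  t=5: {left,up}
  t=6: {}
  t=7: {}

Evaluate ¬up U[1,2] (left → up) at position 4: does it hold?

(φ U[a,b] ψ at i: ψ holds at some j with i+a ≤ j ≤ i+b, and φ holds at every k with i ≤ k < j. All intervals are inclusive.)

Need some j in [5,6] with (left → up), and ¬up at every k in [4,j-1].
  j=5: (left → up) holds; ¬up holds at every k in [4,4] → satisfied.

Yes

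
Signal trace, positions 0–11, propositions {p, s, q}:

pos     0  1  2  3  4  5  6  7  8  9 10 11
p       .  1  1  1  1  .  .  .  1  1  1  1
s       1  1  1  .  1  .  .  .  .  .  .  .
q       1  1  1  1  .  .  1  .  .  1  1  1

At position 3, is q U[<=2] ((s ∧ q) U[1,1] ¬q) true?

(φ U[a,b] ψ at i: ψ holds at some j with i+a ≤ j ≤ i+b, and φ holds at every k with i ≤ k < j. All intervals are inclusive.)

Need some j in [3,5] with ((s ∧ q) U[1,1] ¬q), and q at every k in [3,j-1].
  j=3: ((s ∧ q) U[1,1] ¬q) — fails.
  j=4: ((s ∧ q) U[1,1] ¬q) — fails.
  j=5: ((s ∧ q) U[1,1] ¬q) — fails.
No j in the window works → until fails.

False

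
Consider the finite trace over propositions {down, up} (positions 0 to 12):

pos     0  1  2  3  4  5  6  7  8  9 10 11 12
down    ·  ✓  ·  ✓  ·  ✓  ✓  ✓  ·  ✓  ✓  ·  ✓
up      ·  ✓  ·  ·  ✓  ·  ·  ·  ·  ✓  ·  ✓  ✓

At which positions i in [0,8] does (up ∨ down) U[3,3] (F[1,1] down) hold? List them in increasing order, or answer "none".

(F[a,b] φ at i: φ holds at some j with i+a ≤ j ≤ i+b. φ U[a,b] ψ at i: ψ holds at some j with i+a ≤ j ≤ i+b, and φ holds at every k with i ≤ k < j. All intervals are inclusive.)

Evaluate at each i in [0,8]:
  i=0: ✗ (no rhs in [3,3])
  i=1: ✗ (lhs fails at k=2 before rhs at j=4)
  i=2: ✗ (lhs fails at k=2 before rhs at j=5)
  i=3: ✓ (rhs at j=6; lhs holds on [3,5])
  i=4: ✗ (no rhs in [7,7])
  i=5: ✓ (rhs at j=8; lhs holds on [5,7])
  i=6: ✗ (lhs fails at k=8 before rhs at j=9)
  i=7: ✗ (no rhs in [10,10])
  i=8: ✗ (lhs fails at k=8 before rhs at j=11)

3, 5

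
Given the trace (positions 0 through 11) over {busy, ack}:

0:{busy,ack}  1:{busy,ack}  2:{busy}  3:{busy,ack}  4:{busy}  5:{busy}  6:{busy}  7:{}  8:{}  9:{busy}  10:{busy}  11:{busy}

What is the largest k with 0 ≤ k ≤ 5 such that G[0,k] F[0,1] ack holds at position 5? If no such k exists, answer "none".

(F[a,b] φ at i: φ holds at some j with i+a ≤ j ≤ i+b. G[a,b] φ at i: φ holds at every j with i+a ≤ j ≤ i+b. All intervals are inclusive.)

F[0,1] ack must hold from j=5 onward; find where it first fails.
  j=5: fails → no k works.

none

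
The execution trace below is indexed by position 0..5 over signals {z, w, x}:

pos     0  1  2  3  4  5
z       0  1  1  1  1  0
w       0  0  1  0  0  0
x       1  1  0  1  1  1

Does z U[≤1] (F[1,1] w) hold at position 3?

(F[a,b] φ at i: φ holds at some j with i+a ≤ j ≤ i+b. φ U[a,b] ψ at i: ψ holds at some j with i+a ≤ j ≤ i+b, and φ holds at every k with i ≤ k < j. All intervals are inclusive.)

Need some j in [3,4] with F[1,1] w, and z at every k in [3,j-1].
  j=3: F[1,1] w — fails (none in [4,4]).
  j=4: F[1,1] w — fails (none in [5,5]).
No j in the window works → until fails.

False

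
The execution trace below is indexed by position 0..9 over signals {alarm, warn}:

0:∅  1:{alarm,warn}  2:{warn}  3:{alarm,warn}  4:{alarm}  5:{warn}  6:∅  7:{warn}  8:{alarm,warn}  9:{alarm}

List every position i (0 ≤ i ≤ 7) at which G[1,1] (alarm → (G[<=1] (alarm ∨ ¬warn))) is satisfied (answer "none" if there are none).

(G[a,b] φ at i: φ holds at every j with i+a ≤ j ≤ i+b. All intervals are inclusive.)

1, 2, 4, 5, 6, 7

Evaluate at each i in [0,7]:
  i=0: ✗ (fails at j=1)
  i=1: ✓ (all of [2,2])
  i=2: ✓ (all of [3,3])
  i=3: ✗ (fails at j=4)
  i=4: ✓ (all of [5,5])
  i=5: ✓ (all of [6,6])
  i=6: ✓ (all of [7,7])
  i=7: ✓ (all of [8,8])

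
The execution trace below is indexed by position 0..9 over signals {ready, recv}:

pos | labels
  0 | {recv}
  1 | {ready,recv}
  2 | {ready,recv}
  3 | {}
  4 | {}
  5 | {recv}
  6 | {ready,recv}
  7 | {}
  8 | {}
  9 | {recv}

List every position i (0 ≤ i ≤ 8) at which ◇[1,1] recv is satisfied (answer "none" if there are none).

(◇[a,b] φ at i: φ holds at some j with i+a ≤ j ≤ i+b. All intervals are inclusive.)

0, 1, 4, 5, 8

Evaluate at each i in [0,8]:
  i=0: ✓ (witness j=1)
  i=1: ✓ (witness j=2)
  i=2: ✗ (none in [3,3])
  i=3: ✗ (none in [4,4])
  i=4: ✓ (witness j=5)
  i=5: ✓ (witness j=6)
  i=6: ✗ (none in [7,7])
  i=7: ✗ (none in [8,8])
  i=8: ✓ (witness j=9)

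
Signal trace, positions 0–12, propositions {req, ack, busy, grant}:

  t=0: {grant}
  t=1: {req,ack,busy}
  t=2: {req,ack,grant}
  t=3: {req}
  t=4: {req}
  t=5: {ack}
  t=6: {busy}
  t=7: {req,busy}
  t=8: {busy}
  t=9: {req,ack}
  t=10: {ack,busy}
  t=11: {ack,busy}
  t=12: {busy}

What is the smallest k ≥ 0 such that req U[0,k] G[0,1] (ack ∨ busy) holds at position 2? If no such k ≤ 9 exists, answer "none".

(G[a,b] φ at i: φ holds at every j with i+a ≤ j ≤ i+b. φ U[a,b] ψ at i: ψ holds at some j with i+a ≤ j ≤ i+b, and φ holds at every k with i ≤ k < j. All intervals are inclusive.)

Need earliest j ≥ 2 with G[0,1] (ack ∨ busy), and req at every k in [2,j-1].
  j=2: rhs fails.
  j=3: rhs fails.
  j=4: rhs fails.
  j=5: rhs holds; lhs holds on [2,4]. k = 3.

3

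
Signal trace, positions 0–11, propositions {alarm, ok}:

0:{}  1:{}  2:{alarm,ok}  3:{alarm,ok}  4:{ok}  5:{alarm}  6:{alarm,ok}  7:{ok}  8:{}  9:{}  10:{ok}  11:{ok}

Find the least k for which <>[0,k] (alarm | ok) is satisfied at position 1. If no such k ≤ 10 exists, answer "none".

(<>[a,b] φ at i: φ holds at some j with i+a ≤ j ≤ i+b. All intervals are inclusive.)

Scan j = 1,2,… for (alarm | ok):
  j=1: fails
  j=2: holds
First hit at j=2, so smallest k = 2-1 = 1.

1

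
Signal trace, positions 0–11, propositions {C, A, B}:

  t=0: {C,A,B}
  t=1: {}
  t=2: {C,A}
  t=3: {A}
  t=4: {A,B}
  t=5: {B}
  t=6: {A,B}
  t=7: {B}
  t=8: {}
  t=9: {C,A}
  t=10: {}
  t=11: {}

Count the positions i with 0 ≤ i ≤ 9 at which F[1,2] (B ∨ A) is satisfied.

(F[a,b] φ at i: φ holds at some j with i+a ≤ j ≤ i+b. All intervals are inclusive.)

9

Evaluate at each i in [0,9]:
  i=0: ✓ (witness j=2)
  i=1: ✓ (witness j=2)
  i=2: ✓ (witness j=3)
  i=3: ✓ (witness j=4)
  i=4: ✓ (witness j=5)
  i=5: ✓ (witness j=6)
  i=6: ✓ (witness j=7)
  i=7: ✓ (witness j=9)
  i=8: ✓ (witness j=9)
  i=9: ✗ (none in [10,11])
Positions where it holds: {0, 1, 2, 3, 4, 5, 6, 7, 8} → 9.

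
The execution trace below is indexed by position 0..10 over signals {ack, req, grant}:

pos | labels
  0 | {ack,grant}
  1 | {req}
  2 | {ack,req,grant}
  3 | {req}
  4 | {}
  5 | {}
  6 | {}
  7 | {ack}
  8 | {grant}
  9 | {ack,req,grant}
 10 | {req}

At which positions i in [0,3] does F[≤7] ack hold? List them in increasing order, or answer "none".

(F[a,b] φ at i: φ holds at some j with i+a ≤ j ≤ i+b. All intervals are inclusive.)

0, 1, 2, 3

Evaluate at each i in [0,3]:
  i=0: ✓ (witness j=0)
  i=1: ✓ (witness j=2)
  i=2: ✓ (witness j=2)
  i=3: ✓ (witness j=7)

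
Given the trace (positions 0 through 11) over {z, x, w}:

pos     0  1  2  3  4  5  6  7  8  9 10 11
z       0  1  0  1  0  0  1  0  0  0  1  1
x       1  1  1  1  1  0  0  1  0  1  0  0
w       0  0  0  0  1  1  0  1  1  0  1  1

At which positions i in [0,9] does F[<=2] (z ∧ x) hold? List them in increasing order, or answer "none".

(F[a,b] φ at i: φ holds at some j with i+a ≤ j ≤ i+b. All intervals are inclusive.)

Evaluate at each i in [0,9]:
  i=0: ✓ (witness j=1)
  i=1: ✓ (witness j=1)
  i=2: ✓ (witness j=3)
  i=3: ✓ (witness j=3)
  i=4: ✗ (none in [4,6])
  i=5: ✗ (none in [5,7])
  i=6: ✗ (none in [6,8])
  i=7: ✗ (none in [7,9])
  i=8: ✗ (none in [8,10])
  i=9: ✗ (none in [9,11])

0, 1, 2, 3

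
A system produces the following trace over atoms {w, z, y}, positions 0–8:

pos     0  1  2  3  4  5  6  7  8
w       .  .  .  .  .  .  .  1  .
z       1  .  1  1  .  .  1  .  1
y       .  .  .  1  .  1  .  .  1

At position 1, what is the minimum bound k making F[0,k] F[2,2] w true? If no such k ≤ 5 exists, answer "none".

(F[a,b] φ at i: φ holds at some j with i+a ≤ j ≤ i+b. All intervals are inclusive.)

4

Scan j = 1,2,… for F[2,2] w:
  j=1: fails
  j=2: fails
  j=3: fails
  j=4: fails
  j=5: holds
First hit at j=5, so smallest k = 5-1 = 4.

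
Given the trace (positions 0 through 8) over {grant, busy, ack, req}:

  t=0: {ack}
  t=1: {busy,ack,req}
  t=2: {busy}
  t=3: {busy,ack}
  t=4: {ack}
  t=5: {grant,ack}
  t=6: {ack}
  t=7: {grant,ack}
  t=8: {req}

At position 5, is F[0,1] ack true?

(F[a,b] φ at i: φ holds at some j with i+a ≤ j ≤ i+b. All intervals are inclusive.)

Check ack at each j in [5,6]:
  j=5: true
  j=6: true
Found at j=5 → formula holds.

Holds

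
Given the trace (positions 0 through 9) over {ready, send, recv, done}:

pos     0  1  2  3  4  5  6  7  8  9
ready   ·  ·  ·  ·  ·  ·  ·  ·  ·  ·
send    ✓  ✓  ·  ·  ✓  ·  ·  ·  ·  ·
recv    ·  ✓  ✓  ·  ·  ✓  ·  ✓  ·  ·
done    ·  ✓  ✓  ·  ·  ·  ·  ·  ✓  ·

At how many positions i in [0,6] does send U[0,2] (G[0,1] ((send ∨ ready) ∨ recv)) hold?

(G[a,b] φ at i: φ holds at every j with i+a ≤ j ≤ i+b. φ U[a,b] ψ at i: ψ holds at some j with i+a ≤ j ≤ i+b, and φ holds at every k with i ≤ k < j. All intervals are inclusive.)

Evaluate at each i in [0,6]:
  i=0: ✓ (rhs at j=0)
  i=1: ✓ (rhs at j=1)
  i=2: ✗ (lhs fails at k=2 before rhs at j=4)
  i=3: ✗ (lhs fails at k=3 before rhs at j=4)
  i=4: ✓ (rhs at j=4)
  i=5: ✗ (no rhs in [5,7])
  i=6: ✗ (no rhs in [6,8])
Positions where it holds: {0, 1, 4} → 3.

3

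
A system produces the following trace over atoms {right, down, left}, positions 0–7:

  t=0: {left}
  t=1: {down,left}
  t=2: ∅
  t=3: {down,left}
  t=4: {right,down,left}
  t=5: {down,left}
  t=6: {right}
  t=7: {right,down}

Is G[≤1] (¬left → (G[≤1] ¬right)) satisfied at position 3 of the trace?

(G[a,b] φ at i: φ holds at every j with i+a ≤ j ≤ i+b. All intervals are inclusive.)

Check (¬left → (G[≤1] ¬right)) at every j in [3,4]:
  j=3: antecedent false → ✓
  j=4: antecedent false → ✓
All positions satisfy it → formula holds.

True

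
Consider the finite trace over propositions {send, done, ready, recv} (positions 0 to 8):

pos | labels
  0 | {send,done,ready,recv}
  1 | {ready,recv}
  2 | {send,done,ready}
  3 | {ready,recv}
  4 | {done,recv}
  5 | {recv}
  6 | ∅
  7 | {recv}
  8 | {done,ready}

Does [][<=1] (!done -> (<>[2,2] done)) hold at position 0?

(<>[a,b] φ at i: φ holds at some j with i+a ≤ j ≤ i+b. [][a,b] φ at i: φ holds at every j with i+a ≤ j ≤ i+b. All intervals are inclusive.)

False

Check (!done -> (<>[2,2] done)) at every j in [0,1]:
  j=0: antecedent false → ✓
  j=1: antecedent true; consequent fails (none in [3,3]) → ✗
Fails at j=1 → formula fails.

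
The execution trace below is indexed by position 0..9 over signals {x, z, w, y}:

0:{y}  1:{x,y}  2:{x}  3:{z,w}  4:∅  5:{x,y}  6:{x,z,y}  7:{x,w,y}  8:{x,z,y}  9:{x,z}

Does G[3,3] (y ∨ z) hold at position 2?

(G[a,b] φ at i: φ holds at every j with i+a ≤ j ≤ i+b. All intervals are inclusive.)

Holds

Check (y ∨ z) at every j in [5,5]:
  j=5: true
All positions satisfy it → formula holds.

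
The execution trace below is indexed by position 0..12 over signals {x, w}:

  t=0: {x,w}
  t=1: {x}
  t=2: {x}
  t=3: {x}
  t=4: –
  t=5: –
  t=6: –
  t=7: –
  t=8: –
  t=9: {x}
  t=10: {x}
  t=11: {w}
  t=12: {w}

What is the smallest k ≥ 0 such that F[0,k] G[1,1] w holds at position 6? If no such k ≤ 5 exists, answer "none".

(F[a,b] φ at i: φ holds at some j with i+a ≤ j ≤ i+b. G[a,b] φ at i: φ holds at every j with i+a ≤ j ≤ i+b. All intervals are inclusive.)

4

Scan j = 6,7,… for G[1,1] w:
  j=6: fails
  j=7: fails
  j=8: fails
  j=9: fails
  j=10: holds
First hit at j=10, so smallest k = 10-6 = 4.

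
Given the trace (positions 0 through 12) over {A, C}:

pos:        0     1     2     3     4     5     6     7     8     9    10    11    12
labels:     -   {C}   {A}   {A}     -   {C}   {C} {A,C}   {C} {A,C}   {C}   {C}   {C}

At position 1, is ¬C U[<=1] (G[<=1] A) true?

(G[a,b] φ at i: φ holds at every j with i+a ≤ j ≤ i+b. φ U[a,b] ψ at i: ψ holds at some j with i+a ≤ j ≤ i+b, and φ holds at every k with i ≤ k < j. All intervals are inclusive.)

Need some j in [1,2] with G[<=1] A, and ¬C at every k in [1,j-1].
  j=1: G[<=1] A — fails at 1.
  j=2: G[<=1] A holds, but ¬C fails at k=1 → not this j.
No j in the window works → until fails.

Does not hold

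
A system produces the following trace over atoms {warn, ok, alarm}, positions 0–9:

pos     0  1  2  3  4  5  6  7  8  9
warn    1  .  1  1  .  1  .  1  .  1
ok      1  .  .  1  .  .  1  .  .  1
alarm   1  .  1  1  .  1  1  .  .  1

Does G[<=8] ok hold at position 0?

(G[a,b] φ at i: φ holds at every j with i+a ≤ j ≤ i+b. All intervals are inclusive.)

Check ok at every j in [0,8]:
  j=0: true
  j=1: false
  j=2: false
  j=3: true
  j=4: false
  j=5: false
  j=6: true
  j=7: false
  j=8: false
Fails at j=1 → formula fails.

Does not hold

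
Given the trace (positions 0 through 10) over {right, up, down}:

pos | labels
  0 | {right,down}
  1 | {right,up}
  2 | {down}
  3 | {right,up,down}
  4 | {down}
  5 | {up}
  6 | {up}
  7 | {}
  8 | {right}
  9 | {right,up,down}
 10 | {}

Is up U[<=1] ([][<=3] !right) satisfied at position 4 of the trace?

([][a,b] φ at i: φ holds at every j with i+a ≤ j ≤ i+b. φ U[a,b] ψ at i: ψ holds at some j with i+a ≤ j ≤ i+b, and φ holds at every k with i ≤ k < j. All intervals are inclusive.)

Need some j in [4,5] with [][<=3] !right, and up at every k in [4,j-1].
  j=4: [][<=3] !right holds; no prefix to check → satisfied.

Holds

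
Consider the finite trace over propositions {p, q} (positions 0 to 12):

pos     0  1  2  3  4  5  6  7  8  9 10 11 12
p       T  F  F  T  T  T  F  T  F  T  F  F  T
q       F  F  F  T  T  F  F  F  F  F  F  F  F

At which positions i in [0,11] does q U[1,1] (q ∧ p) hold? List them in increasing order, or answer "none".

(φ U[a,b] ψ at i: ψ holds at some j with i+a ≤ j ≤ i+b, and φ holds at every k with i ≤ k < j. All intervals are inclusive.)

3

Evaluate at each i in [0,11]:
  i=0: ✗ (no rhs in [1,1])
  i=1: ✗ (no rhs in [2,2])
  i=2: ✗ (lhs fails at k=2 before rhs at j=3)
  i=3: ✓ (rhs at j=4; lhs holds on [3,3])
  i=4: ✗ (no rhs in [5,5])
  i=5: ✗ (no rhs in [6,6])
  i=6: ✗ (no rhs in [7,7])
  i=7: ✗ (no rhs in [8,8])
  i=8: ✗ (no rhs in [9,9])
  i=9: ✗ (no rhs in [10,10])
  i=10: ✗ (no rhs in [11,11])
  i=11: ✗ (no rhs in [12,12])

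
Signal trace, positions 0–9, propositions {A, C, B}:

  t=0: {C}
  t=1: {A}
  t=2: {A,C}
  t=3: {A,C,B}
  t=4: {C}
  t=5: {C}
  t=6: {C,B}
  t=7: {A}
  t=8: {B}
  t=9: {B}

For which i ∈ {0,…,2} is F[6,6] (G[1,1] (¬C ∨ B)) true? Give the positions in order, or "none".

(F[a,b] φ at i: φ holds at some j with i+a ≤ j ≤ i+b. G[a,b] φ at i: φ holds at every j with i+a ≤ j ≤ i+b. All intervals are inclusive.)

Evaluate at each i in [0,2]:
  i=0: ✓ (witness j=6)
  i=1: ✓ (witness j=7)
  i=2: ✓ (witness j=8)

0, 1, 2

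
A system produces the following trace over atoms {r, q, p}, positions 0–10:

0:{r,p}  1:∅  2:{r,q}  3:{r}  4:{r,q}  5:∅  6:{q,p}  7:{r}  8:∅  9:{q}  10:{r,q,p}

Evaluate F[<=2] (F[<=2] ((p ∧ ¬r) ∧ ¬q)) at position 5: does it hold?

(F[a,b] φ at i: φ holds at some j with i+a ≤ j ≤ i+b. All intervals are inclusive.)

No

Check F[<=2] ((p ∧ ¬r) ∧ ¬q) at each j in [5,7]:
  j=5: fails (none in [5,7])
  j=6: fails (none in [6,8])
  j=7: fails (none in [7,9])
No position in the window satisfies it → formula fails.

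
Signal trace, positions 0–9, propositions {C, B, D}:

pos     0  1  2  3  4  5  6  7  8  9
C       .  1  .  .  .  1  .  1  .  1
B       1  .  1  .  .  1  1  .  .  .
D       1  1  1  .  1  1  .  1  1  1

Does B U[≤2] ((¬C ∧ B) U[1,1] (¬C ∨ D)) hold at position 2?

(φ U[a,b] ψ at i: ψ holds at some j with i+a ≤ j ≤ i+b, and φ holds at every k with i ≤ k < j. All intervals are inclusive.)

Need some j in [2,4] with ((¬C ∧ B) U[1,1] (¬C ∨ D)), and B at every k in [2,j-1].
  j=2: ((¬C ∧ B) U[1,1] (¬C ∨ D)) holds; no prefix to check → satisfied.

Yes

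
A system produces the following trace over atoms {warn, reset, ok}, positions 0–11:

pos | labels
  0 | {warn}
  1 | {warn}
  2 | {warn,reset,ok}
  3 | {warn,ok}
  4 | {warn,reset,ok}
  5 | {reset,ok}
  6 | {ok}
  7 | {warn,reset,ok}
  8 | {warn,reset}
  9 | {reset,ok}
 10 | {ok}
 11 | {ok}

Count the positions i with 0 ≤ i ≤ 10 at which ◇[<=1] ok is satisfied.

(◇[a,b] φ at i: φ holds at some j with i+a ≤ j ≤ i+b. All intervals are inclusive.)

Evaluate at each i in [0,10]:
  i=0: ✗ (none in [0,1])
  i=1: ✓ (witness j=2)
  i=2: ✓ (witness j=2)
  i=3: ✓ (witness j=3)
  i=4: ✓ (witness j=4)
  i=5: ✓ (witness j=5)
  i=6: ✓ (witness j=6)
  i=7: ✓ (witness j=7)
  i=8: ✓ (witness j=9)
  i=9: ✓ (witness j=9)
  i=10: ✓ (witness j=10)
Positions where it holds: {1, 2, 3, 4, 5, 6, 7, 8, 9, 10} → 10.

10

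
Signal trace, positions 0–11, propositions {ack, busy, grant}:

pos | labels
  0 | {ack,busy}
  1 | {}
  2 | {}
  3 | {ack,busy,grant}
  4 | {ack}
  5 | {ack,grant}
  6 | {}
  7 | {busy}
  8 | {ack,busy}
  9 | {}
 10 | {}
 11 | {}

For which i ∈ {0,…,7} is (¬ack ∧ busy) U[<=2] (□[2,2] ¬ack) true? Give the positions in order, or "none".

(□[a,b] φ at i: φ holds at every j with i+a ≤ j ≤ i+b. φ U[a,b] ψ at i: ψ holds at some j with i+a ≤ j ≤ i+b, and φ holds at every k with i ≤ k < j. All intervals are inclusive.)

Evaluate at each i in [0,7]:
  i=0: ✓ (rhs at j=0)
  i=1: ✗ (no rhs in [1,3])
  i=2: ✗ (lhs fails at k=2 before rhs at j=4)
  i=3: ✗ (lhs fails at k=3 before rhs at j=4)
  i=4: ✓ (rhs at j=4)
  i=5: ✓ (rhs at j=5)
  i=6: ✗ (lhs fails at k=6 before rhs at j=7)
  i=7: ✓ (rhs at j=7)

0, 4, 5, 7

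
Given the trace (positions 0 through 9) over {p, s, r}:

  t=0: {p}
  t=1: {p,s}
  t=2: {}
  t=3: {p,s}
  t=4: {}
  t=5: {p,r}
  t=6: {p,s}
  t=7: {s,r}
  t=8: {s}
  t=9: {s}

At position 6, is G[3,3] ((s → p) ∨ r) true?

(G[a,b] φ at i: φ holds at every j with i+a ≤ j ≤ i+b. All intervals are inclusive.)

Check ((s → p) ∨ r) at every j in [9,9]:
  j=9: false
Fails at j=9 → formula fails.

Does not hold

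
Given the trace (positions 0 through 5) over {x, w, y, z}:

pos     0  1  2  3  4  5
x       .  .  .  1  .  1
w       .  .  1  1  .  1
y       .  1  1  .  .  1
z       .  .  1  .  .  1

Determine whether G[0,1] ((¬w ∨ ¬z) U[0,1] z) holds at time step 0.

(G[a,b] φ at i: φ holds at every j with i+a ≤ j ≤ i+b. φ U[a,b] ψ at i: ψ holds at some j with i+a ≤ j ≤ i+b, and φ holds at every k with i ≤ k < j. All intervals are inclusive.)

Does not hold

Check ((¬w ∨ ¬z) U[0,1] z) at every j in [0,1]:
  j=0: fails
  j=1: holds
Fails at j=0 → formula fails.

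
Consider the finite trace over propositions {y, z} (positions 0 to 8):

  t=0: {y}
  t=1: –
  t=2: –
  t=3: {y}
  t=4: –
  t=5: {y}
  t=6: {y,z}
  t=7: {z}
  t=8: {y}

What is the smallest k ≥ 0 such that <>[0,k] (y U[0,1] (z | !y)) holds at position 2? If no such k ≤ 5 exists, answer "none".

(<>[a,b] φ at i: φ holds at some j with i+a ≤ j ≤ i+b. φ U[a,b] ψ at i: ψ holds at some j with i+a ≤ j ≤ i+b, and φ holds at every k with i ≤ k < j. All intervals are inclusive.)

Scan j = 2,3,… for (y U[0,1] (z | !y)):
  j=2: holds
First hit at j=2, so smallest k = 2-2 = 0.

0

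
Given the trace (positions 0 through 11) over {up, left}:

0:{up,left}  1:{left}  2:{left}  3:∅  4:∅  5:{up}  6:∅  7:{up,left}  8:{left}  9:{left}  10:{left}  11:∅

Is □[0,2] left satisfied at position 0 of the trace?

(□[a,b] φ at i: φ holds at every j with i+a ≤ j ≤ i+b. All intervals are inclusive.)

Yes

Check left at every j in [0,2]:
  j=0: true
  j=1: true
  j=2: true
All positions satisfy it → formula holds.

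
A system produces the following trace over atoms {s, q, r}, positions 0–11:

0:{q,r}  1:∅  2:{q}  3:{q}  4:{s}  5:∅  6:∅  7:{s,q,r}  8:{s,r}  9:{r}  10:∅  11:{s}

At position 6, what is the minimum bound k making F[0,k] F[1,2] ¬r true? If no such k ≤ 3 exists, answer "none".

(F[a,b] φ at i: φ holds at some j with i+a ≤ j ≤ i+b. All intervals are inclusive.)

Scan j = 6,7,… for F[1,2] ¬r:
  j=6: fails
  j=7: fails
  j=8: holds
First hit at j=8, so smallest k = 8-6 = 2.

2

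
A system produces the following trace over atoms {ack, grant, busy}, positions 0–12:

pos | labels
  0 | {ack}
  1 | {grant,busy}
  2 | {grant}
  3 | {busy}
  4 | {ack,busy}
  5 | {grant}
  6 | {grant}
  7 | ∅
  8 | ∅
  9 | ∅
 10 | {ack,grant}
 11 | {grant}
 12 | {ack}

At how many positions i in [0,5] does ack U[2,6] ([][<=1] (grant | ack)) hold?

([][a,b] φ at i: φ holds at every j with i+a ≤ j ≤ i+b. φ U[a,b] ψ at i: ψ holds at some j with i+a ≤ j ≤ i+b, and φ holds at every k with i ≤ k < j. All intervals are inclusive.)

0

Evaluate at each i in [0,5]:
  i=0: ✗ (lhs fails at k=1 before rhs at j=4)
  i=1: ✗ (lhs fails at k=1 before rhs at j=4)
  i=2: ✗ (lhs fails at k=2 before rhs at j=4)
  i=3: ✗ (lhs fails at k=3 before rhs at j=5)
  i=4: ✗ (lhs fails at k=5 before rhs at j=10)
  i=5: ✗ (lhs fails at k=5 before rhs at j=10)
Positions where it holds: {} → 0.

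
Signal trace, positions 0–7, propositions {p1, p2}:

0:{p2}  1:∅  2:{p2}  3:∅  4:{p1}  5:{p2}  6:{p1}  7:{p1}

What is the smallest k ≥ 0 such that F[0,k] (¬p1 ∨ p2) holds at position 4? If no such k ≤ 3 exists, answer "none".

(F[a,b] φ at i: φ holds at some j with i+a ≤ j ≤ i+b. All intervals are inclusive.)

1

Scan j = 4,5,… for (¬p1 ∨ p2):
  j=4: fails
  j=5: holds
First hit at j=5, so smallest k = 5-4 = 1.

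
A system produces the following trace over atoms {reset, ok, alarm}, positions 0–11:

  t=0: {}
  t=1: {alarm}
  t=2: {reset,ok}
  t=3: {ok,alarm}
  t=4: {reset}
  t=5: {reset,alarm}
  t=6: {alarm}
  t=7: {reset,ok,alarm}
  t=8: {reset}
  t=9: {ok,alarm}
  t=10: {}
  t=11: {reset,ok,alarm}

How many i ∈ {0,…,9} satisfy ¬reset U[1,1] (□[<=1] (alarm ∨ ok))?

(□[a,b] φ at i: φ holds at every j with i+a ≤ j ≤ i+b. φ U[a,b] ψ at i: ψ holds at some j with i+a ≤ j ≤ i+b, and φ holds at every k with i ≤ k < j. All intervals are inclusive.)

2

Evaluate at each i in [0,9]:
  i=0: ✓ (rhs at j=1; lhs holds on [0,0])
  i=1: ✓ (rhs at j=2; lhs holds on [1,1])
  i=2: ✗ (no rhs in [3,3])
  i=3: ✗ (no rhs in [4,4])
  i=4: ✗ (lhs fails at k=4 before rhs at j=5)
  i=5: ✗ (lhs fails at k=5 before rhs at j=6)
  i=6: ✗ (no rhs in [7,7])
  i=7: ✗ (no rhs in [8,8])
  i=8: ✗ (no rhs in [9,9])
  i=9: ✗ (no rhs in [10,10])
Positions where it holds: {0, 1} → 2.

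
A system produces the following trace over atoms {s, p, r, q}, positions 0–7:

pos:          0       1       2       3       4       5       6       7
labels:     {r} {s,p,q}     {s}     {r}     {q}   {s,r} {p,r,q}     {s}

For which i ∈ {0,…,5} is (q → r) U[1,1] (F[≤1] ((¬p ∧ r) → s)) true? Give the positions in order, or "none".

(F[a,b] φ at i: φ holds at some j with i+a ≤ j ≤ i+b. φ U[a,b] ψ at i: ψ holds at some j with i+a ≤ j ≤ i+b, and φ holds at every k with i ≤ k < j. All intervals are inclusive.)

Evaluate at each i in [0,5]:
  i=0: ✓ (rhs at j=1; lhs holds on [0,0])
  i=1: ✗ (lhs fails at k=1 before rhs at j=2)
  i=2: ✓ (rhs at j=3; lhs holds on [2,2])
  i=3: ✓ (rhs at j=4; lhs holds on [3,3])
  i=4: ✗ (lhs fails at k=4 before rhs at j=5)
  i=5: ✓ (rhs at j=6; lhs holds on [5,5])

0, 2, 3, 5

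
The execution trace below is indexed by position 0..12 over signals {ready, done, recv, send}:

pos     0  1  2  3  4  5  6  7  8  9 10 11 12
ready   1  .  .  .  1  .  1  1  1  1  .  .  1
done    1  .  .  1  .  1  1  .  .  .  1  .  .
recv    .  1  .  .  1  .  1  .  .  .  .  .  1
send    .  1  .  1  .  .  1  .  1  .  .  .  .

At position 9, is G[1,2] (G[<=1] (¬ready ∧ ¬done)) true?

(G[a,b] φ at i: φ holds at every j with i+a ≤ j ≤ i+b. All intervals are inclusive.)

False

Check G[<=1] (¬ready ∧ ¬done) at every j in [10,11]:
  j=10: fails at 10
  j=11: fails at 12
Fails at j=10 → formula fails.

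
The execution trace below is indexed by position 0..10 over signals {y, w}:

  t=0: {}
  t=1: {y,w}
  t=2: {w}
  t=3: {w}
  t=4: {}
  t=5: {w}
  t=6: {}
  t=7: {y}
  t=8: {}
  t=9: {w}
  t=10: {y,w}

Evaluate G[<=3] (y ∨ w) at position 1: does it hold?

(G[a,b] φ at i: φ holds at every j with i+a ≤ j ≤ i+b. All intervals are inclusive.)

Does not hold

Check (y ∨ w) at every j in [1,4]:
  j=1: true
  j=2: true
  j=3: true
  j=4: false
Fails at j=4 → formula fails.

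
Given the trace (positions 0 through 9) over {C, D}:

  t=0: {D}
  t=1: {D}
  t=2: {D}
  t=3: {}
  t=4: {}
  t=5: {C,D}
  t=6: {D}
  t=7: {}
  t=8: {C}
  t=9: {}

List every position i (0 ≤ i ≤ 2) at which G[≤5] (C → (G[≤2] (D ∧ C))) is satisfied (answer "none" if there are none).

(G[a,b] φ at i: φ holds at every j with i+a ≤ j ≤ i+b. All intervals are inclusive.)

none

Evaluate at each i in [0,2]:
  i=0: ✗ (fails at j=5)
  i=1: ✗ (fails at j=5)
  i=2: ✗ (fails at j=5)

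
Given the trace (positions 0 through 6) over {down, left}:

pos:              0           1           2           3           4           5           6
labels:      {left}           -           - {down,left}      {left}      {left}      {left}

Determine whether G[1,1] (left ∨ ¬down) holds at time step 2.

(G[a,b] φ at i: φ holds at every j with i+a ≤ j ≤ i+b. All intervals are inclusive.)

Check (left ∨ ¬down) at every j in [3,3]:
  j=3: true
All positions satisfy it → formula holds.

Holds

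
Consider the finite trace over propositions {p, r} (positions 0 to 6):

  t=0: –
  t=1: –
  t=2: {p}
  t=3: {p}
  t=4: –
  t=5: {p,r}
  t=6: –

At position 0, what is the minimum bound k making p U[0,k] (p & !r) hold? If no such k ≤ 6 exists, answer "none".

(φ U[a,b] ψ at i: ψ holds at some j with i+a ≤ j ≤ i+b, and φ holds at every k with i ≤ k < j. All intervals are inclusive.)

Need earliest j ≥ 0 with (p & !r), and p at every k in [0,j-1].
  j=0: rhs fails.
  j=1: rhs fails.
  j=2: rhs holds but lhs fails at k=0.
  j=3: rhs holds but lhs fails at k=0.
  j=4: rhs fails.
  j=5: rhs fails.
  j=6: rhs fails.
No witness within the range → none.

none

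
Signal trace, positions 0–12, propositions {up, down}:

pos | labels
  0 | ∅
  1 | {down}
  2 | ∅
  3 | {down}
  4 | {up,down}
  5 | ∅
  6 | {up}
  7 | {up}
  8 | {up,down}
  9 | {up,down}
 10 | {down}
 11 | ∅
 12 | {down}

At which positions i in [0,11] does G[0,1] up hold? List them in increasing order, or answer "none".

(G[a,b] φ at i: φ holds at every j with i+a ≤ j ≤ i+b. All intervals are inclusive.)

Evaluate at each i in [0,11]:
  i=0: ✗ (fails at j=0)
  i=1: ✗ (fails at j=1)
  i=2: ✗ (fails at j=2)
  i=3: ✗ (fails at j=3)
  i=4: ✗ (fails at j=5)
  i=5: ✗ (fails at j=5)
  i=6: ✓ (all of [6,7])
  i=7: ✓ (all of [7,8])
  i=8: ✓ (all of [8,9])
  i=9: ✗ (fails at j=10)
  i=10: ✗ (fails at j=10)
  i=11: ✗ (fails at j=11)

6, 7, 8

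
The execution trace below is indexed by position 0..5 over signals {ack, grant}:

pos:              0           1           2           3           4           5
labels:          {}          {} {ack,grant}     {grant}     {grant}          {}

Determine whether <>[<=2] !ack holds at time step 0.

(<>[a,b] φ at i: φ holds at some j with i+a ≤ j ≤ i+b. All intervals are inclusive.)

Check !ack at each j in [0,2]:
  j=0: true
  j=1: true
  j=2: false
Found at j=0 → formula holds.

Yes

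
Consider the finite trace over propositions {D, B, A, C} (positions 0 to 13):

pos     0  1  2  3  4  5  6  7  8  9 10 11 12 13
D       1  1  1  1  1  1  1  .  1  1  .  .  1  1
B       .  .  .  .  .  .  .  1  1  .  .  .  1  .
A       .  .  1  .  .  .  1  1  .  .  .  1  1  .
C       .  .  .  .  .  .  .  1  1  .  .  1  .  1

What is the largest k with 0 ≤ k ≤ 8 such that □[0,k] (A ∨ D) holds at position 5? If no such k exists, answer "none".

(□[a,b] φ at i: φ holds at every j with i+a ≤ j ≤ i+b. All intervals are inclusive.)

(A ∨ D) must hold from j=5 onward; find where it first fails.
  j=5: holds
  j=6: holds
  j=7: holds
  j=8: holds
  j=9: holds
  j=10: fails
Holds on [5,9], so largest k = 4.

4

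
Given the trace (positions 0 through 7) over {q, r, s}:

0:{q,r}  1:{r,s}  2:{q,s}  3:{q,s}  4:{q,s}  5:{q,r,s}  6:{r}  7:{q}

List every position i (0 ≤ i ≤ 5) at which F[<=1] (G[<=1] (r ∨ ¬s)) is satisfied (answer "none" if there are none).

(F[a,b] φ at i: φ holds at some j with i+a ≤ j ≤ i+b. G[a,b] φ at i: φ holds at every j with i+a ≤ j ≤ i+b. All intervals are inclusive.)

Evaluate at each i in [0,5]:
  i=0: ✓ (witness j=0)
  i=1: ✗ (none in [1,2])
  i=2: ✗ (none in [2,3])
  i=3: ✗ (none in [3,4])
  i=4: ✓ (witness j=5)
  i=5: ✓ (witness j=5)

0, 4, 5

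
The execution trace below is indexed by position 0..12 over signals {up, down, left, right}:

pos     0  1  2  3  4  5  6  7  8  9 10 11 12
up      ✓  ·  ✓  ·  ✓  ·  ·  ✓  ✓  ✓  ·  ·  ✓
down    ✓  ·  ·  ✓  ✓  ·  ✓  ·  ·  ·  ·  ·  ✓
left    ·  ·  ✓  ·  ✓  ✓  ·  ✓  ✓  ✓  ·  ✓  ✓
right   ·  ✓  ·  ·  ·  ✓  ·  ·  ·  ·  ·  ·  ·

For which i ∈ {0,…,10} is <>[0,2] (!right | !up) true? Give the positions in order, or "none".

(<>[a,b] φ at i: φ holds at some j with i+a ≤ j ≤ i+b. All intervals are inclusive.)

Evaluate at each i in [0,10]:
  i=0: ✓ (witness j=0)
  i=1: ✓ (witness j=1)
  i=2: ✓ (witness j=2)
  i=3: ✓ (witness j=3)
  i=4: ✓ (witness j=4)
  i=5: ✓ (witness j=5)
  i=6: ✓ (witness j=6)
  i=7: ✓ (witness j=7)
  i=8: ✓ (witness j=8)
  i=9: ✓ (witness j=9)
  i=10: ✓ (witness j=10)

0, 1, 2, 3, 4, 5, 6, 7, 8, 9, 10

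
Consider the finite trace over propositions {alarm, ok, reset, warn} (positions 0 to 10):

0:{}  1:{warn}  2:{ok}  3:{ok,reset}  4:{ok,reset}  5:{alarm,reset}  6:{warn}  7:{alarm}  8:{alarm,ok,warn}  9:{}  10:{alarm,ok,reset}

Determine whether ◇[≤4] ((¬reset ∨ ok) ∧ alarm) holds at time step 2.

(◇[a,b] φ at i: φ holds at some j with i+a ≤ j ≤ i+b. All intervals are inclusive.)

No

Check ((¬reset ∨ ok) ∧ alarm) at each j in [2,6]:
  j=2: false
  j=3: false
  j=4: false
  j=5: false
  j=6: false
No position in the window satisfies it → formula fails.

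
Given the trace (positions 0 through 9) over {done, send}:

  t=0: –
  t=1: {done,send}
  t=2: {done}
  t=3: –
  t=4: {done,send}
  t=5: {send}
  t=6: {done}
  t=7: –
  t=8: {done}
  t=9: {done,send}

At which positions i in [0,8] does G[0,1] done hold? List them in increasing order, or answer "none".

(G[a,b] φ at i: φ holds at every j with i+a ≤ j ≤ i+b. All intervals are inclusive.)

Evaluate at each i in [0,8]:
  i=0: ✗ (fails at j=0)
  i=1: ✓ (all of [1,2])
  i=2: ✗ (fails at j=3)
  i=3: ✗ (fails at j=3)
  i=4: ✗ (fails at j=5)
  i=5: ✗ (fails at j=5)
  i=6: ✗ (fails at j=7)
  i=7: ✗ (fails at j=7)
  i=8: ✓ (all of [8,9])

1, 8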